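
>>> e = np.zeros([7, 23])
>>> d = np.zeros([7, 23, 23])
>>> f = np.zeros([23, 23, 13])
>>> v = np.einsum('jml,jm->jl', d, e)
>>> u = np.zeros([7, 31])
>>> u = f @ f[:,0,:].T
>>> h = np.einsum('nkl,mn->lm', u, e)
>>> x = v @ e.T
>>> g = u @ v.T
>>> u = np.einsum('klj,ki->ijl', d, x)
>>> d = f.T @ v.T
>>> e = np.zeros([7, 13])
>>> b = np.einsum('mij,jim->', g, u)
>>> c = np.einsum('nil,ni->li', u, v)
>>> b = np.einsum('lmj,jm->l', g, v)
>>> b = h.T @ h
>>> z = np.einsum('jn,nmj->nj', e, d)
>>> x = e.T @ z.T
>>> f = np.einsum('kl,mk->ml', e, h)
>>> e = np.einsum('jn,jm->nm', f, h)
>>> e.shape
(13, 7)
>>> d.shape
(13, 23, 7)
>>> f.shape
(23, 13)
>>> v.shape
(7, 23)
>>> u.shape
(7, 23, 23)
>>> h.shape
(23, 7)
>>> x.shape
(13, 13)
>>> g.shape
(23, 23, 7)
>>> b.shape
(7, 7)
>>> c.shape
(23, 23)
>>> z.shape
(13, 7)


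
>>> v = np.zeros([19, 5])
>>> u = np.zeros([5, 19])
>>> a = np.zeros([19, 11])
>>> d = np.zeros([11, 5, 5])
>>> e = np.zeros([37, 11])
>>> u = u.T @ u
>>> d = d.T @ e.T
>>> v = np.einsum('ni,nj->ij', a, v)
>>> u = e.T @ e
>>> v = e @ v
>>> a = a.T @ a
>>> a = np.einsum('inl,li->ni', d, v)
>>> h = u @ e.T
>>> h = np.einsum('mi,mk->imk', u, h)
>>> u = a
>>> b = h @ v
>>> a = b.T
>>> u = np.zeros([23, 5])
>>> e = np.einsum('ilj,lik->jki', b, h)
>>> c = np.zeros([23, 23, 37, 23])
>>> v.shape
(37, 5)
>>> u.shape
(23, 5)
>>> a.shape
(5, 11, 11)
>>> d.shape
(5, 5, 37)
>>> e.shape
(5, 37, 11)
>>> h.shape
(11, 11, 37)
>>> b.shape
(11, 11, 5)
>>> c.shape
(23, 23, 37, 23)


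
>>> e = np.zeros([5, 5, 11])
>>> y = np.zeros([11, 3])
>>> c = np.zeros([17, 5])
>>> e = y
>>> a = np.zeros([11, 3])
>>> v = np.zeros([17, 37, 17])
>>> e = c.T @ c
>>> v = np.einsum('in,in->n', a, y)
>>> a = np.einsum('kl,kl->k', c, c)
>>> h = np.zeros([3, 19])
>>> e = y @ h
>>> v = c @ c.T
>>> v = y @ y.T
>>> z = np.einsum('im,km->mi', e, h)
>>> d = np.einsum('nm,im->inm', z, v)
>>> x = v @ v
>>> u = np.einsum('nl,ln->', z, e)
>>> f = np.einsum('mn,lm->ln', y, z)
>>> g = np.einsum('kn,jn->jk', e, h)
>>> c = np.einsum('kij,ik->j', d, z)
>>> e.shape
(11, 19)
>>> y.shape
(11, 3)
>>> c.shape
(11,)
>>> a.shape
(17,)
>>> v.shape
(11, 11)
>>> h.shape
(3, 19)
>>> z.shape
(19, 11)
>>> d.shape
(11, 19, 11)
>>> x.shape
(11, 11)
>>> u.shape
()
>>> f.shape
(19, 3)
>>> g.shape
(3, 11)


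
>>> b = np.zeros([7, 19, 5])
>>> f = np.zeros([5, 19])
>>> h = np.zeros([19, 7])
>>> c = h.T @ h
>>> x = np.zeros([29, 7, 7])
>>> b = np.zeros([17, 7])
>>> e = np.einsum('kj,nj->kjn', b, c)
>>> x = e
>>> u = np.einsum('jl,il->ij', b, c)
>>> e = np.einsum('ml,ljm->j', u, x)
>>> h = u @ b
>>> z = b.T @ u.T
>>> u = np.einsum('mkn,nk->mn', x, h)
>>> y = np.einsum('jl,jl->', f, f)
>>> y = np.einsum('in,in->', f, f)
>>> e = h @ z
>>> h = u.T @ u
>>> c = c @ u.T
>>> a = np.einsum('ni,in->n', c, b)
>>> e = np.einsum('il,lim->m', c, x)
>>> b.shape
(17, 7)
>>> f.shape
(5, 19)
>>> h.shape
(7, 7)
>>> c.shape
(7, 17)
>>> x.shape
(17, 7, 7)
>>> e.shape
(7,)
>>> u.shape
(17, 7)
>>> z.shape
(7, 7)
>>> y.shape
()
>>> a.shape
(7,)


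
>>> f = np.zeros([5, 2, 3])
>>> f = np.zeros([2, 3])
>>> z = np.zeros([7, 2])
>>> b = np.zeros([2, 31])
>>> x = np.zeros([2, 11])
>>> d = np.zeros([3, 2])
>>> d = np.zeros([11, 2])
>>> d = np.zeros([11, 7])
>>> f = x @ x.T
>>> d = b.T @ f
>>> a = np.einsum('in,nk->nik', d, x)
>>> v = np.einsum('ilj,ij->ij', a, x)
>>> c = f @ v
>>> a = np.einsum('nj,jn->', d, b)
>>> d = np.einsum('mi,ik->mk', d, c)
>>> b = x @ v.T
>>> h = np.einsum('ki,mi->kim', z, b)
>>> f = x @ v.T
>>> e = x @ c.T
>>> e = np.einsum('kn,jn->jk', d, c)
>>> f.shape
(2, 2)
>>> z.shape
(7, 2)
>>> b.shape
(2, 2)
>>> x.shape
(2, 11)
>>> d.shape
(31, 11)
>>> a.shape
()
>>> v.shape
(2, 11)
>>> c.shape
(2, 11)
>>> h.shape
(7, 2, 2)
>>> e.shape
(2, 31)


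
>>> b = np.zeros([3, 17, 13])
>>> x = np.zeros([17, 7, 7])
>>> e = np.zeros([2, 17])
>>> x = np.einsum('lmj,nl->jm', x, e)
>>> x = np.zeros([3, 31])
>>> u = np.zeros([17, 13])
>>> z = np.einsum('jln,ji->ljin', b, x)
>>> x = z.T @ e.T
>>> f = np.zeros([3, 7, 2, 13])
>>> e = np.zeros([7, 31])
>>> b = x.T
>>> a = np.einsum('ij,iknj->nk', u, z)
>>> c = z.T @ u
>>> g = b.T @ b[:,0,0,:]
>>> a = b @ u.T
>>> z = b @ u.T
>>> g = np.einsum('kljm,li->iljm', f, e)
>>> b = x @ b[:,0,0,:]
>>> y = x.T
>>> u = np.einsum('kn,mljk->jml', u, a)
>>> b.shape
(13, 31, 3, 13)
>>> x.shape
(13, 31, 3, 2)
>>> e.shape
(7, 31)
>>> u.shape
(31, 2, 3)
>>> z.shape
(2, 3, 31, 17)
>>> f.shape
(3, 7, 2, 13)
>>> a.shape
(2, 3, 31, 17)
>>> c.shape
(13, 31, 3, 13)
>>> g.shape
(31, 7, 2, 13)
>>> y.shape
(2, 3, 31, 13)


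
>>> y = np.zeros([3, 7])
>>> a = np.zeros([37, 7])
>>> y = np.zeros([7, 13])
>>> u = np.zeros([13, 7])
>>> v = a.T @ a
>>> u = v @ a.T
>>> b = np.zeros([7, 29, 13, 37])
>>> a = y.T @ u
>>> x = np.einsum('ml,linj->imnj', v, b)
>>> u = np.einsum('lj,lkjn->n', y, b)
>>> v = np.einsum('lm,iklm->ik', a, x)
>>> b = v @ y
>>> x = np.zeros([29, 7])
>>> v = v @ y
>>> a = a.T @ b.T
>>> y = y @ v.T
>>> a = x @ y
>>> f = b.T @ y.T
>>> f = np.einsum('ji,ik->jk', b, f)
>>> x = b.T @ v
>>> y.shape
(7, 29)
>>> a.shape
(29, 29)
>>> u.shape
(37,)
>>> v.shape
(29, 13)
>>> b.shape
(29, 13)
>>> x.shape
(13, 13)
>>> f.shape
(29, 7)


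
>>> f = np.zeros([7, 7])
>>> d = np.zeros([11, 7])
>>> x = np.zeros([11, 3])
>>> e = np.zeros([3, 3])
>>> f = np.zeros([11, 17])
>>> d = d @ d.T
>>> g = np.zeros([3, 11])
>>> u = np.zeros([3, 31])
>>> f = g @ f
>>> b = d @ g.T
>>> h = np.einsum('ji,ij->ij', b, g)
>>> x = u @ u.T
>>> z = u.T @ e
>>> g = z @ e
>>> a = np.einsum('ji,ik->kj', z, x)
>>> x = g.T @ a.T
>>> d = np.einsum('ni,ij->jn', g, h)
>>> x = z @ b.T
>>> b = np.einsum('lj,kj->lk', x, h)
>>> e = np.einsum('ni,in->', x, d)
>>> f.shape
(3, 17)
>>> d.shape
(11, 31)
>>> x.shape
(31, 11)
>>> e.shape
()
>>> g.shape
(31, 3)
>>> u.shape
(3, 31)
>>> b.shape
(31, 3)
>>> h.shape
(3, 11)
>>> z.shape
(31, 3)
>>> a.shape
(3, 31)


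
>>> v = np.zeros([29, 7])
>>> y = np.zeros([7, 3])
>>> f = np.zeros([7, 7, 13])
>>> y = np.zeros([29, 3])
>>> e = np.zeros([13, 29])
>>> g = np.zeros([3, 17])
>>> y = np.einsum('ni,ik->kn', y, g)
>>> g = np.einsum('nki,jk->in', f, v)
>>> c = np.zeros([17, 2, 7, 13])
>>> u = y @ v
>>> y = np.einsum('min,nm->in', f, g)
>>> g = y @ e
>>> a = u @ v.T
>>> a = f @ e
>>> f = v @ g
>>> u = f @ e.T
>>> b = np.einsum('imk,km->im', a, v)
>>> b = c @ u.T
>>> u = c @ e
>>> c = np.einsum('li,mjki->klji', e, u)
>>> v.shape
(29, 7)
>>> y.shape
(7, 13)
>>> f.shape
(29, 29)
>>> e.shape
(13, 29)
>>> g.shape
(7, 29)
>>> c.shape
(7, 13, 2, 29)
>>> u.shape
(17, 2, 7, 29)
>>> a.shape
(7, 7, 29)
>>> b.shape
(17, 2, 7, 29)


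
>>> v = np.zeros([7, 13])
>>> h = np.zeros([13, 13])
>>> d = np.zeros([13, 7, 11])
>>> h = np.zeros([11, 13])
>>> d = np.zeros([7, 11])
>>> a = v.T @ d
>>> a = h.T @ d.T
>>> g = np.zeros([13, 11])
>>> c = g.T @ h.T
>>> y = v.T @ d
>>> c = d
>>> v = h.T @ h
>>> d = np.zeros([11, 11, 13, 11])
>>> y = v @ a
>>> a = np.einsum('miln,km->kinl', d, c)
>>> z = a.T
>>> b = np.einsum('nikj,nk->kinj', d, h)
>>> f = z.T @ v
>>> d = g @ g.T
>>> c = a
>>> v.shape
(13, 13)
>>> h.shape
(11, 13)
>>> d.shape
(13, 13)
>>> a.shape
(7, 11, 11, 13)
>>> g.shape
(13, 11)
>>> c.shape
(7, 11, 11, 13)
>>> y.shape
(13, 7)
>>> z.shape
(13, 11, 11, 7)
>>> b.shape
(13, 11, 11, 11)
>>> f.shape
(7, 11, 11, 13)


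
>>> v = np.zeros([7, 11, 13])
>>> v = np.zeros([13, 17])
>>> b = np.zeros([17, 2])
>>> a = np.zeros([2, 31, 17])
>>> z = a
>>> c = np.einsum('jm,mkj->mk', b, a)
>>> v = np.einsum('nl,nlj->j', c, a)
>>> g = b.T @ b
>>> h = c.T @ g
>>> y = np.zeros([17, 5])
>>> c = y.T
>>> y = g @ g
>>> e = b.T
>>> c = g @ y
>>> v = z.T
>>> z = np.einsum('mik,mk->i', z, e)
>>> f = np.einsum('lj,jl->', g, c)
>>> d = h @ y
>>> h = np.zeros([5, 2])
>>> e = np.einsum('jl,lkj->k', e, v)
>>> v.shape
(17, 31, 2)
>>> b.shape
(17, 2)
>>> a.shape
(2, 31, 17)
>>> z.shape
(31,)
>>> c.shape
(2, 2)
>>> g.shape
(2, 2)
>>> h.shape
(5, 2)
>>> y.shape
(2, 2)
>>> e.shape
(31,)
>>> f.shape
()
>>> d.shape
(31, 2)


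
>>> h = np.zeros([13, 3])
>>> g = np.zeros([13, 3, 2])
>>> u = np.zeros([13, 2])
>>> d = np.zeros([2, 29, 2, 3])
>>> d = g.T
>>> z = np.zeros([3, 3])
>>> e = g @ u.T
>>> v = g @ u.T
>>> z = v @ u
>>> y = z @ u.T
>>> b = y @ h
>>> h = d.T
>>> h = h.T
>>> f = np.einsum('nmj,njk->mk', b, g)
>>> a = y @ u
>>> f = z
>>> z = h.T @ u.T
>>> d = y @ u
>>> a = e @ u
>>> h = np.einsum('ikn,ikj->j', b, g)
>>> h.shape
(2,)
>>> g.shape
(13, 3, 2)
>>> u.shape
(13, 2)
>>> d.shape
(13, 3, 2)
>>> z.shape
(13, 3, 13)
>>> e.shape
(13, 3, 13)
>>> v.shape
(13, 3, 13)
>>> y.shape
(13, 3, 13)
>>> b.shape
(13, 3, 3)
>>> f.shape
(13, 3, 2)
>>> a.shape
(13, 3, 2)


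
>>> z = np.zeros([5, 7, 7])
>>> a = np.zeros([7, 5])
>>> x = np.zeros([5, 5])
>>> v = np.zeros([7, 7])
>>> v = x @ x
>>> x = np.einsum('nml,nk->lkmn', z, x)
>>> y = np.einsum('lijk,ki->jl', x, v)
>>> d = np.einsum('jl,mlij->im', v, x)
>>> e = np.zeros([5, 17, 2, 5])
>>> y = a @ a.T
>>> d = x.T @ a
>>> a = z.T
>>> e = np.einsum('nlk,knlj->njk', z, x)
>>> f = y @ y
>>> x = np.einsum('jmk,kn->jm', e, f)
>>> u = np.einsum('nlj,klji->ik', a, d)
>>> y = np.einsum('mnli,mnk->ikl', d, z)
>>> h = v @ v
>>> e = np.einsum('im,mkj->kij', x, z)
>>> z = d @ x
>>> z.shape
(5, 7, 5, 5)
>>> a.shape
(7, 7, 5)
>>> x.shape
(5, 5)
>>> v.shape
(5, 5)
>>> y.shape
(5, 7, 5)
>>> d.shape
(5, 7, 5, 5)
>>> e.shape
(7, 5, 7)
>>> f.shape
(7, 7)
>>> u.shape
(5, 5)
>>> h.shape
(5, 5)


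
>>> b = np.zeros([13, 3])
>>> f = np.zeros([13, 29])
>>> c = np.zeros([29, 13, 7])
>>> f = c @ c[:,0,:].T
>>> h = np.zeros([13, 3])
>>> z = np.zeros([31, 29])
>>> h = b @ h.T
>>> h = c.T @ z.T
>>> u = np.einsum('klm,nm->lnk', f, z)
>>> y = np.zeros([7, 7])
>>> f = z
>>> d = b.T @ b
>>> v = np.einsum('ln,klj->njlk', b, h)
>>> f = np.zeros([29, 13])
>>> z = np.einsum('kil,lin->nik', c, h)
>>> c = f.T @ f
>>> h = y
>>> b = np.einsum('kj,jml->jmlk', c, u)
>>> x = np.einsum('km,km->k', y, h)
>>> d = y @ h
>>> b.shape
(13, 31, 29, 13)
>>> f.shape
(29, 13)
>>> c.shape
(13, 13)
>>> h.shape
(7, 7)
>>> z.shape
(31, 13, 29)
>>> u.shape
(13, 31, 29)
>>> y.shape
(7, 7)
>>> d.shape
(7, 7)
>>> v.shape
(3, 31, 13, 7)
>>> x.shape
(7,)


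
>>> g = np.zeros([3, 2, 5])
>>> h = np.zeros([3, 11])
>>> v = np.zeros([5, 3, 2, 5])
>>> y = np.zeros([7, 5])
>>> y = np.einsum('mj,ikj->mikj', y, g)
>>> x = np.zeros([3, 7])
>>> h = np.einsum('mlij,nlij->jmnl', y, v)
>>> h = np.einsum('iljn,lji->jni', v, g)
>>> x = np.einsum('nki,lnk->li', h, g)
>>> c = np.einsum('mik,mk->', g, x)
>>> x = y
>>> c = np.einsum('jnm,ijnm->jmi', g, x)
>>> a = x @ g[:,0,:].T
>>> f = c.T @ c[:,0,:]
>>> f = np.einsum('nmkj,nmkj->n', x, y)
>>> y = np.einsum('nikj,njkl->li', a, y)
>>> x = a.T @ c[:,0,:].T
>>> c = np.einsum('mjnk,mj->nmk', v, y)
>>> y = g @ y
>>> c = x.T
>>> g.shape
(3, 2, 5)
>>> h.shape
(2, 5, 5)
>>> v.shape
(5, 3, 2, 5)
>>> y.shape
(3, 2, 3)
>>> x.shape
(3, 2, 3, 3)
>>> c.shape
(3, 3, 2, 3)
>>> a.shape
(7, 3, 2, 3)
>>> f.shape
(7,)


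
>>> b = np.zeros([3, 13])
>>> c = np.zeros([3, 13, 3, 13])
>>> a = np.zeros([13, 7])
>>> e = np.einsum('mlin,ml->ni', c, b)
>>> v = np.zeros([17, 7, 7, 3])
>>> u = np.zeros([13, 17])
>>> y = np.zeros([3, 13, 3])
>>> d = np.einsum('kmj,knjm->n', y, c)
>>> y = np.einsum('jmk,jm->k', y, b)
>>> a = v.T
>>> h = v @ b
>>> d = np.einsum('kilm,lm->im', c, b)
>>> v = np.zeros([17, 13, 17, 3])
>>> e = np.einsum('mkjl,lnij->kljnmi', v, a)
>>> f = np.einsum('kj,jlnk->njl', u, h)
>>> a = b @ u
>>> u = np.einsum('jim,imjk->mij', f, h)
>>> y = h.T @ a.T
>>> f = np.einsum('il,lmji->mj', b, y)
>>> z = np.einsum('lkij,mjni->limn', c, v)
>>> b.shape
(3, 13)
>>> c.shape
(3, 13, 3, 13)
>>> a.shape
(3, 17)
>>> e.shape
(13, 3, 17, 7, 17, 7)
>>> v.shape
(17, 13, 17, 3)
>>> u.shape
(7, 17, 7)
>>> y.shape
(13, 7, 7, 3)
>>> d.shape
(13, 13)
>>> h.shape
(17, 7, 7, 13)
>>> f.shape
(7, 7)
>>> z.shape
(3, 3, 17, 17)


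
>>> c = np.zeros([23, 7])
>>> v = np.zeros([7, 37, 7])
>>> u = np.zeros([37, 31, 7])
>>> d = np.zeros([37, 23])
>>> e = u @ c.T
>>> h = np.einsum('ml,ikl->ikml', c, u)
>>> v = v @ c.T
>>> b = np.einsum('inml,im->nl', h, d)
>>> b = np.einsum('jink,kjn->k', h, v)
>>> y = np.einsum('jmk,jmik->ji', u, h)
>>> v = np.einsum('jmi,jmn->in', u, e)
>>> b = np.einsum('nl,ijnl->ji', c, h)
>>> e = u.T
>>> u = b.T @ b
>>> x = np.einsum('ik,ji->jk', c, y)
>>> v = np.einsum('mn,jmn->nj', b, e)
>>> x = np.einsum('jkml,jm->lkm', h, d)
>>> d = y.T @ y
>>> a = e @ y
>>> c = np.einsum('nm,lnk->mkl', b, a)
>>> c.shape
(37, 23, 7)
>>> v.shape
(37, 7)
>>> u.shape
(37, 37)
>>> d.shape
(23, 23)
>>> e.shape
(7, 31, 37)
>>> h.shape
(37, 31, 23, 7)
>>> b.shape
(31, 37)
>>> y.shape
(37, 23)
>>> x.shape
(7, 31, 23)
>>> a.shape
(7, 31, 23)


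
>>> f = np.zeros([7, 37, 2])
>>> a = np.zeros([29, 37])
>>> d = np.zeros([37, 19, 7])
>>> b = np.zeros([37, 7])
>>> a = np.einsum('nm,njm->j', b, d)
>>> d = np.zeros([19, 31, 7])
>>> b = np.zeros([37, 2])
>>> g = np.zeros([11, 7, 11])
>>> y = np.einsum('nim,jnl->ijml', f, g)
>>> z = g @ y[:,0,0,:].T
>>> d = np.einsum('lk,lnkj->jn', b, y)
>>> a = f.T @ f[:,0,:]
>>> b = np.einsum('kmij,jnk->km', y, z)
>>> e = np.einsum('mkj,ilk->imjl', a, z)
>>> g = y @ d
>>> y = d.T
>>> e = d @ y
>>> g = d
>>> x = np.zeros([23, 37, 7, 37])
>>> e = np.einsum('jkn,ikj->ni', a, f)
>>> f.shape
(7, 37, 2)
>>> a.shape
(2, 37, 2)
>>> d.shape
(11, 11)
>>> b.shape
(37, 11)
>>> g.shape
(11, 11)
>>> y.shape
(11, 11)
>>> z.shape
(11, 7, 37)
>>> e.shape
(2, 7)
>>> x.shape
(23, 37, 7, 37)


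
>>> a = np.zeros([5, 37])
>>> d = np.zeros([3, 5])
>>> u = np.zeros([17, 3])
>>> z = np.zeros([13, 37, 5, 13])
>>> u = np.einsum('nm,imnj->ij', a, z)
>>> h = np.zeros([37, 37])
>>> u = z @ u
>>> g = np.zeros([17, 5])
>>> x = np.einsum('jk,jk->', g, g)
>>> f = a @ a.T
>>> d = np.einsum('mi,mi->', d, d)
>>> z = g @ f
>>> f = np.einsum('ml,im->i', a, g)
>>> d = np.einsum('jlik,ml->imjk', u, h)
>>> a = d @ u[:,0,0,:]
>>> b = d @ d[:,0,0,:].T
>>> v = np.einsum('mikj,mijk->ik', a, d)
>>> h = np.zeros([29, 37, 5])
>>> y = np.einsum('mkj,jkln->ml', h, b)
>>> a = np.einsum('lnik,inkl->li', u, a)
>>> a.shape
(13, 5)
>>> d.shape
(5, 37, 13, 13)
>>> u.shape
(13, 37, 5, 13)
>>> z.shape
(17, 5)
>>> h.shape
(29, 37, 5)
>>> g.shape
(17, 5)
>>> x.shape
()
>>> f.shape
(17,)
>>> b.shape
(5, 37, 13, 5)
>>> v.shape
(37, 13)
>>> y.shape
(29, 13)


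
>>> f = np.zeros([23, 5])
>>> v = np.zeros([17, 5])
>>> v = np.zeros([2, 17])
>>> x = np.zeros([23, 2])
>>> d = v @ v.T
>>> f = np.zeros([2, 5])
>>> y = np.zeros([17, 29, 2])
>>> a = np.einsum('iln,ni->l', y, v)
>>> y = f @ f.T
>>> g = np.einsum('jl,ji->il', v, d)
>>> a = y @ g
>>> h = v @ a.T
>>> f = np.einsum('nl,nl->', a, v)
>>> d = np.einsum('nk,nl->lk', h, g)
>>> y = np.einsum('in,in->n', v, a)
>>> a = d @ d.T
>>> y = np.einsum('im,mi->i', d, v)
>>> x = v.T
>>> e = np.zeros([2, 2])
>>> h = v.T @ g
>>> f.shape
()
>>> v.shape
(2, 17)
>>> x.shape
(17, 2)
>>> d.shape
(17, 2)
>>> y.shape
(17,)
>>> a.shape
(17, 17)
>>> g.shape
(2, 17)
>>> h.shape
(17, 17)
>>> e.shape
(2, 2)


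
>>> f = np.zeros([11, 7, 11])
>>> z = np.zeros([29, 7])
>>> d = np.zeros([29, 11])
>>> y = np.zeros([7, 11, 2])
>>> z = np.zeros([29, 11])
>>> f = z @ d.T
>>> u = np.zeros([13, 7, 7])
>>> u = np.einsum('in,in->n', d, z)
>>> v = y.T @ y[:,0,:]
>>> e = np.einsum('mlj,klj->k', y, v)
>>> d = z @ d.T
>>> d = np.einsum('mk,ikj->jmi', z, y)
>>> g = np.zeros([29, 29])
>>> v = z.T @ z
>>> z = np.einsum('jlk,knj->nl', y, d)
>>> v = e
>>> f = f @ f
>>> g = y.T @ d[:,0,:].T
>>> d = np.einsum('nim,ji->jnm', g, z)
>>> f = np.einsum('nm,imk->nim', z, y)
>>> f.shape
(29, 7, 11)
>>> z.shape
(29, 11)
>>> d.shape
(29, 2, 2)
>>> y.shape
(7, 11, 2)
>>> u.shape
(11,)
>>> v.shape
(2,)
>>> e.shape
(2,)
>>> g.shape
(2, 11, 2)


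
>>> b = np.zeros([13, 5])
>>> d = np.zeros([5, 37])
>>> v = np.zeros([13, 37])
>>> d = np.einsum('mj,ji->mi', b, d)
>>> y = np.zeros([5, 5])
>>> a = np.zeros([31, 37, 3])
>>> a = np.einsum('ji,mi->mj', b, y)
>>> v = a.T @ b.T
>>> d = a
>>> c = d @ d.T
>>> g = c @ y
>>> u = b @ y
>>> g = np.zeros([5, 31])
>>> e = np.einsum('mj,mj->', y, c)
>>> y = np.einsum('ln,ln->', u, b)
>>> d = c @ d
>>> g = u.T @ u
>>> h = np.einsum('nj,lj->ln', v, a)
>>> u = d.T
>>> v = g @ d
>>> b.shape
(13, 5)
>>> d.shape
(5, 13)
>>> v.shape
(5, 13)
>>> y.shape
()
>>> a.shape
(5, 13)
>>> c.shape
(5, 5)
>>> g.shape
(5, 5)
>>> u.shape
(13, 5)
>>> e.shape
()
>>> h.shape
(5, 13)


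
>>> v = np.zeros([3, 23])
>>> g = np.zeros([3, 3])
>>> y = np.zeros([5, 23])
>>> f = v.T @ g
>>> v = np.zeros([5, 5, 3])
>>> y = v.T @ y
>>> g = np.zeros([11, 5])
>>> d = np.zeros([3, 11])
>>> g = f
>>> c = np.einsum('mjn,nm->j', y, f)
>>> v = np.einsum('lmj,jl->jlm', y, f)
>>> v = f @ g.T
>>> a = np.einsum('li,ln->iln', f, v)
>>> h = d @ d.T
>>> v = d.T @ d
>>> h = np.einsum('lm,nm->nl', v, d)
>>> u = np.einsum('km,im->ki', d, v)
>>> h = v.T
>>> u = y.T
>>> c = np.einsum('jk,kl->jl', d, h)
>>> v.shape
(11, 11)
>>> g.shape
(23, 3)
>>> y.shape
(3, 5, 23)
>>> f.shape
(23, 3)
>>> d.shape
(3, 11)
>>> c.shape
(3, 11)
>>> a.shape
(3, 23, 23)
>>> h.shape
(11, 11)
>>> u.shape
(23, 5, 3)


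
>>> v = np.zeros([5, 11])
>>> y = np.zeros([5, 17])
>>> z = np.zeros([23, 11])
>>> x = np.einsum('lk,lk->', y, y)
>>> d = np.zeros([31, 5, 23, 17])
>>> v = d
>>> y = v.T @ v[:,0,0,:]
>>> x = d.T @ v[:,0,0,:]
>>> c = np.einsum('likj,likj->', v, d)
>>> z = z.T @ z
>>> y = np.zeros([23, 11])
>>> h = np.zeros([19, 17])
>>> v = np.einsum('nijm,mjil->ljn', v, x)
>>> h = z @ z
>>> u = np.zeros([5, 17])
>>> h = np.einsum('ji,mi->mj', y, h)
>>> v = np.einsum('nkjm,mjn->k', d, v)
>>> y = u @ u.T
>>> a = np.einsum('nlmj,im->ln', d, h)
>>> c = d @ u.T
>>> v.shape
(5,)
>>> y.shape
(5, 5)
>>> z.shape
(11, 11)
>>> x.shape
(17, 23, 5, 17)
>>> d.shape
(31, 5, 23, 17)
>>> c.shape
(31, 5, 23, 5)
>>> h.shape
(11, 23)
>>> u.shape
(5, 17)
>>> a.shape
(5, 31)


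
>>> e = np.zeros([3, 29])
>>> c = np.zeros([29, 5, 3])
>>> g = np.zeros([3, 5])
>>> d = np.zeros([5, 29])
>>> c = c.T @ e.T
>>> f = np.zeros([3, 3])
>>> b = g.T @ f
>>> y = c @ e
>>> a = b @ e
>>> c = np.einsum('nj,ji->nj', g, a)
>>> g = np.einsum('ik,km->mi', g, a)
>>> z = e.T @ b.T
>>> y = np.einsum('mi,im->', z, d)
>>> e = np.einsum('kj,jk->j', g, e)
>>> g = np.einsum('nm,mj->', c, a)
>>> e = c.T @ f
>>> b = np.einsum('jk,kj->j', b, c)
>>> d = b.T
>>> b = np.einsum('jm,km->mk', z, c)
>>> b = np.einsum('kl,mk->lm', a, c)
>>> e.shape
(5, 3)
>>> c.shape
(3, 5)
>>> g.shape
()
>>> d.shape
(5,)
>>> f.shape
(3, 3)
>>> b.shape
(29, 3)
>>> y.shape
()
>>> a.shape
(5, 29)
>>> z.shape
(29, 5)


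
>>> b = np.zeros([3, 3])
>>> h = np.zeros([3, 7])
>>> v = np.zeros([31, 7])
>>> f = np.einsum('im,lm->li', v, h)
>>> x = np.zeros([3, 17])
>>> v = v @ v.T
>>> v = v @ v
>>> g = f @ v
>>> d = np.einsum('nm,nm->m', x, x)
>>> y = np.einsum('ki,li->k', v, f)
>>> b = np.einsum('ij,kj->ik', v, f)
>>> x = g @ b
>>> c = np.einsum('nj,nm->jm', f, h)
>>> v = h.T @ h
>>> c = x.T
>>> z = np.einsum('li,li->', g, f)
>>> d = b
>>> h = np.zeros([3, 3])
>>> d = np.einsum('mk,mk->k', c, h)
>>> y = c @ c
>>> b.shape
(31, 3)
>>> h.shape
(3, 3)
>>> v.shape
(7, 7)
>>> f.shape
(3, 31)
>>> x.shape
(3, 3)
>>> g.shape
(3, 31)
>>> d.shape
(3,)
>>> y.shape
(3, 3)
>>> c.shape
(3, 3)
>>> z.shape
()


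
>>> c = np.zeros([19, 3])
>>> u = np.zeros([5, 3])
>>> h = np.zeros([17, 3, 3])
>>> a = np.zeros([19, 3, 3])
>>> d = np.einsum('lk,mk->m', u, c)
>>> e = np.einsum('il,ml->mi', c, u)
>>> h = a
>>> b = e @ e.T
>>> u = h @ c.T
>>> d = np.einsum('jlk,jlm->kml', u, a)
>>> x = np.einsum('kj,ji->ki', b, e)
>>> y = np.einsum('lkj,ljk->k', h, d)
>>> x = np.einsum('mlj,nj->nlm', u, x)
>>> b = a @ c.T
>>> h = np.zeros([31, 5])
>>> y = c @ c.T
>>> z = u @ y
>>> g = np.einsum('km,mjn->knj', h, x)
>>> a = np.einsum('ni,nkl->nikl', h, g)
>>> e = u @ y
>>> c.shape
(19, 3)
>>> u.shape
(19, 3, 19)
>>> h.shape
(31, 5)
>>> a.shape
(31, 5, 19, 3)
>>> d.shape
(19, 3, 3)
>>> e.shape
(19, 3, 19)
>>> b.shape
(19, 3, 19)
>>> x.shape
(5, 3, 19)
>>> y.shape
(19, 19)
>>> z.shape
(19, 3, 19)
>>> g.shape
(31, 19, 3)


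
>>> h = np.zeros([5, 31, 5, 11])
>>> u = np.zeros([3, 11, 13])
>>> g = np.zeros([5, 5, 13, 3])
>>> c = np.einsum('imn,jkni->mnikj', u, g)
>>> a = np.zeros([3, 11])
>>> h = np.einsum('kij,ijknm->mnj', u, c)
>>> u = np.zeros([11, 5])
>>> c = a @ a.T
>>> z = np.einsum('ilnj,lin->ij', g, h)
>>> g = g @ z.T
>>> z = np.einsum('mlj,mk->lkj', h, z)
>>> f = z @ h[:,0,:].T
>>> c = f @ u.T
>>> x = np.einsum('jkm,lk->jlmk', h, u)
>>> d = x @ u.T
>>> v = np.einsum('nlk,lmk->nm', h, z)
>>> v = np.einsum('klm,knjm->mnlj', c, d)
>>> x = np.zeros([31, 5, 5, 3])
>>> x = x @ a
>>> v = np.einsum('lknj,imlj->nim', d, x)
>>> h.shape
(5, 5, 13)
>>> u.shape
(11, 5)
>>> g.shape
(5, 5, 13, 5)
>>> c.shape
(5, 3, 11)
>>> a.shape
(3, 11)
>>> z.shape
(5, 3, 13)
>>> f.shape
(5, 3, 5)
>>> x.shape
(31, 5, 5, 11)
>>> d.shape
(5, 11, 13, 11)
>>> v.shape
(13, 31, 5)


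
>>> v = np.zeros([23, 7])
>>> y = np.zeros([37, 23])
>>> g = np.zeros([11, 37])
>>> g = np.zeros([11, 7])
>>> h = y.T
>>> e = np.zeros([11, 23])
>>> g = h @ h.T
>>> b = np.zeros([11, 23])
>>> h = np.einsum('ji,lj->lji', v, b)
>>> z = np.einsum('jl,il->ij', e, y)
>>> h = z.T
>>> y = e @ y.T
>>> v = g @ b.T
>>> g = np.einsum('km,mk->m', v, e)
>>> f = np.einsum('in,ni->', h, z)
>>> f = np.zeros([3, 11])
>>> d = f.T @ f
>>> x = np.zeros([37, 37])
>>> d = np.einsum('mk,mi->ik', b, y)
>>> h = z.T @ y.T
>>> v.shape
(23, 11)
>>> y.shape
(11, 37)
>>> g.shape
(11,)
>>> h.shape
(11, 11)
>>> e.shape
(11, 23)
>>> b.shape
(11, 23)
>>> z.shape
(37, 11)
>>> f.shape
(3, 11)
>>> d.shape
(37, 23)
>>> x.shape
(37, 37)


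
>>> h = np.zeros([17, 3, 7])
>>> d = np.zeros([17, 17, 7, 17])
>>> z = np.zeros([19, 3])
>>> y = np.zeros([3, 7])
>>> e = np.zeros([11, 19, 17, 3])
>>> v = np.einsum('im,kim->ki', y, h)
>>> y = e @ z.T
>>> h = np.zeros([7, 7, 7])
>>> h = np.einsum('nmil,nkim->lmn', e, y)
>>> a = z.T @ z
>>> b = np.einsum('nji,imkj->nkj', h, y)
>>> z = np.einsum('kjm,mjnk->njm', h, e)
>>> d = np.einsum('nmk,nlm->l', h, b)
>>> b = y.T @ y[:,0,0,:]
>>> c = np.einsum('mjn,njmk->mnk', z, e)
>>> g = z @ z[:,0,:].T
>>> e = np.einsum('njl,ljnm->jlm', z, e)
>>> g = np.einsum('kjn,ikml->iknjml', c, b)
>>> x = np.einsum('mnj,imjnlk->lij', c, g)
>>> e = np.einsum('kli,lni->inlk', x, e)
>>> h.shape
(3, 19, 11)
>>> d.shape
(17,)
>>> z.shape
(17, 19, 11)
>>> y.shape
(11, 19, 17, 19)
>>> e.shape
(3, 11, 19, 19)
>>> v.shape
(17, 3)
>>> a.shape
(3, 3)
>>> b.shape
(19, 17, 19, 19)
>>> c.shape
(17, 11, 3)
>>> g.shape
(19, 17, 3, 11, 19, 19)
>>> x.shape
(19, 19, 3)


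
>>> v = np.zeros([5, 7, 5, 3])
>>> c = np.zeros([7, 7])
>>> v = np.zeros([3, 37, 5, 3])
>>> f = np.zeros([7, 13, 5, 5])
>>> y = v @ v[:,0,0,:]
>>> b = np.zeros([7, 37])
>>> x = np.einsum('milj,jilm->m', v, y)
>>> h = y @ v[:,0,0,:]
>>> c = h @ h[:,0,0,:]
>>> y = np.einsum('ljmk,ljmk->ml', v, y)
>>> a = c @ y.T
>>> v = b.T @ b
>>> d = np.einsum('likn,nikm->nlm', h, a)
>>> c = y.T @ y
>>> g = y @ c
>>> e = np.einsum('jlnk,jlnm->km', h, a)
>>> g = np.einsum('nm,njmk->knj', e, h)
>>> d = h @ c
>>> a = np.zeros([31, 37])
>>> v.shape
(37, 37)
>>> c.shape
(3, 3)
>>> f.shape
(7, 13, 5, 5)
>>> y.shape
(5, 3)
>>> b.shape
(7, 37)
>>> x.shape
(3,)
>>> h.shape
(3, 37, 5, 3)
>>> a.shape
(31, 37)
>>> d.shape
(3, 37, 5, 3)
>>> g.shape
(3, 3, 37)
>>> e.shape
(3, 5)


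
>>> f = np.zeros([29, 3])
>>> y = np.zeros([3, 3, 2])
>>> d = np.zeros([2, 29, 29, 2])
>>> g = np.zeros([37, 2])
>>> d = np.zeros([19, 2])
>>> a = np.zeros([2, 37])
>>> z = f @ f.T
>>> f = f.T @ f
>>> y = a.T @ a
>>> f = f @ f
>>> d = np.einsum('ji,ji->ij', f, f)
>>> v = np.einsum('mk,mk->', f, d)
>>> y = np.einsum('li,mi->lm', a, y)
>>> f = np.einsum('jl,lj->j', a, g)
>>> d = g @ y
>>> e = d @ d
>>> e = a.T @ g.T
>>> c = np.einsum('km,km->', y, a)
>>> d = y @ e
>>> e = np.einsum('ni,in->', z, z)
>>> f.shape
(2,)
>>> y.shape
(2, 37)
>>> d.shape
(2, 37)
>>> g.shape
(37, 2)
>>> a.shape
(2, 37)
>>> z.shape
(29, 29)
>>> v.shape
()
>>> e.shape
()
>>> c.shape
()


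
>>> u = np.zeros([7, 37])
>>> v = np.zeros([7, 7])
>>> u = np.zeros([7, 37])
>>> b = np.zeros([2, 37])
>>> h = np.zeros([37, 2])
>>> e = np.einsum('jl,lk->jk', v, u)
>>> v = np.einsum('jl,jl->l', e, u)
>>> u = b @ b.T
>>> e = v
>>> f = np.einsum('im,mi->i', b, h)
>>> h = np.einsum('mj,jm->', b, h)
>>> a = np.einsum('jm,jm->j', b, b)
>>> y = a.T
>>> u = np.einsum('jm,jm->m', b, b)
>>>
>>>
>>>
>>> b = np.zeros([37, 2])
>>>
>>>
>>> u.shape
(37,)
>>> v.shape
(37,)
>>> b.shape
(37, 2)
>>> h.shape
()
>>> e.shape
(37,)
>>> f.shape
(2,)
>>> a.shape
(2,)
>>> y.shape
(2,)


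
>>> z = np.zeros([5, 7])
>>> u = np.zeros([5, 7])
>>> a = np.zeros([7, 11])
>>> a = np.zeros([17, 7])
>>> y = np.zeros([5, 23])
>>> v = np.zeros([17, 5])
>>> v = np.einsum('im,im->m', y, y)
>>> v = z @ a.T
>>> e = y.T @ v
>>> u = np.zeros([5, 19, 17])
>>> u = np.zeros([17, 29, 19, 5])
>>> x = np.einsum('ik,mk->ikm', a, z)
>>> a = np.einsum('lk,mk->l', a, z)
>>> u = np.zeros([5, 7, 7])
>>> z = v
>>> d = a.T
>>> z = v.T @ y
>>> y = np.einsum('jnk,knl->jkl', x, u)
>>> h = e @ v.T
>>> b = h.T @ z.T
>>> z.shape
(17, 23)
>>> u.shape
(5, 7, 7)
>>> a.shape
(17,)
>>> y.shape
(17, 5, 7)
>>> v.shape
(5, 17)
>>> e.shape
(23, 17)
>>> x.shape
(17, 7, 5)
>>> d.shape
(17,)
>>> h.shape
(23, 5)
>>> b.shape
(5, 17)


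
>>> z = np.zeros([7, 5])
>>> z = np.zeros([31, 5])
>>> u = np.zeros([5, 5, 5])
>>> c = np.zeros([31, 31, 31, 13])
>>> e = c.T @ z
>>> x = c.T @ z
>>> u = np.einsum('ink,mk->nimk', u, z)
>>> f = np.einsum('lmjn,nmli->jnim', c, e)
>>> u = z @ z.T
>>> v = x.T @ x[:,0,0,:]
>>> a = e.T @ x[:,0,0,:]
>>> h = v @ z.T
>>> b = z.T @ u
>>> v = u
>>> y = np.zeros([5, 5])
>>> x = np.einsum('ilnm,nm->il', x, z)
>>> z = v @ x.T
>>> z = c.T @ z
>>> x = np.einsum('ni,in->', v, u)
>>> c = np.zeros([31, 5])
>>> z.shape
(13, 31, 31, 13)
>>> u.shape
(31, 31)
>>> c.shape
(31, 5)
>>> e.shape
(13, 31, 31, 5)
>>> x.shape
()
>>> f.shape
(31, 13, 5, 31)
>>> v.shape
(31, 31)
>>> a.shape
(5, 31, 31, 5)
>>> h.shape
(5, 31, 31, 31)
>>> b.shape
(5, 31)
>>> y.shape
(5, 5)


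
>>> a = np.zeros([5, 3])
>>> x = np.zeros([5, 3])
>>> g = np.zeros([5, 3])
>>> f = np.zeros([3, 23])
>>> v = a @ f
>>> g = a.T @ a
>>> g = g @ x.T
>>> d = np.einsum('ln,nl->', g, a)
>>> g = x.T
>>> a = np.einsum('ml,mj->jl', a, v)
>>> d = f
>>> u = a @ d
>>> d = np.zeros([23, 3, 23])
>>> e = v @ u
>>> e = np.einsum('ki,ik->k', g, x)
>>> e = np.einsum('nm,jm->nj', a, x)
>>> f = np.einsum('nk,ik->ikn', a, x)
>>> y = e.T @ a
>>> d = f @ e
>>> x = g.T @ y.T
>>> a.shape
(23, 3)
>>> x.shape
(5, 5)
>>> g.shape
(3, 5)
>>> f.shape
(5, 3, 23)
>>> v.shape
(5, 23)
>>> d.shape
(5, 3, 5)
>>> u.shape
(23, 23)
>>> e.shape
(23, 5)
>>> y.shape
(5, 3)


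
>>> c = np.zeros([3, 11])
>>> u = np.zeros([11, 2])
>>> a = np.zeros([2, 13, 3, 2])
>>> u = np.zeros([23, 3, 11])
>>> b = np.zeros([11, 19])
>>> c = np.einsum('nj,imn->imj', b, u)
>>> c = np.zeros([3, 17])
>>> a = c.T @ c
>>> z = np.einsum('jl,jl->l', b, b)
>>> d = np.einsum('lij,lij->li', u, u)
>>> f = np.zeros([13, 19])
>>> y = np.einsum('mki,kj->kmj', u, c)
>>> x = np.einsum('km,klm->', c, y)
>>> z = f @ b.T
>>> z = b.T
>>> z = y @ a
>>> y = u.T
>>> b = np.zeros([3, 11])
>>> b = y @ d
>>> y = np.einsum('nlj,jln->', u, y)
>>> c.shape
(3, 17)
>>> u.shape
(23, 3, 11)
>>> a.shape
(17, 17)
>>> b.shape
(11, 3, 3)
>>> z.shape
(3, 23, 17)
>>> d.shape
(23, 3)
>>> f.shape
(13, 19)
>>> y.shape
()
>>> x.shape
()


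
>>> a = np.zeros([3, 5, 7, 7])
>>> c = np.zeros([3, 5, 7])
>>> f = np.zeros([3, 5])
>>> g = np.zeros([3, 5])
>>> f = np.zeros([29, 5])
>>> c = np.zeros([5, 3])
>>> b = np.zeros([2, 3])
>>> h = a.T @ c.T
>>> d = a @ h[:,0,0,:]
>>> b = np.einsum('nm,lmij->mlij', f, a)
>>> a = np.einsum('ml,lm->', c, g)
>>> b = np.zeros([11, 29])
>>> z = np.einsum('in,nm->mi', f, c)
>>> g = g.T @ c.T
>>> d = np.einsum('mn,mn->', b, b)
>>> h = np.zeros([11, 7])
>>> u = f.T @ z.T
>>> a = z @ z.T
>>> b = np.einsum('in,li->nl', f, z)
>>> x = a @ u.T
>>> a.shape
(3, 3)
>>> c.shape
(5, 3)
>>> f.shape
(29, 5)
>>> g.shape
(5, 5)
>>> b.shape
(5, 3)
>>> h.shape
(11, 7)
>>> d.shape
()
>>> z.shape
(3, 29)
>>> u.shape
(5, 3)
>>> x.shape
(3, 5)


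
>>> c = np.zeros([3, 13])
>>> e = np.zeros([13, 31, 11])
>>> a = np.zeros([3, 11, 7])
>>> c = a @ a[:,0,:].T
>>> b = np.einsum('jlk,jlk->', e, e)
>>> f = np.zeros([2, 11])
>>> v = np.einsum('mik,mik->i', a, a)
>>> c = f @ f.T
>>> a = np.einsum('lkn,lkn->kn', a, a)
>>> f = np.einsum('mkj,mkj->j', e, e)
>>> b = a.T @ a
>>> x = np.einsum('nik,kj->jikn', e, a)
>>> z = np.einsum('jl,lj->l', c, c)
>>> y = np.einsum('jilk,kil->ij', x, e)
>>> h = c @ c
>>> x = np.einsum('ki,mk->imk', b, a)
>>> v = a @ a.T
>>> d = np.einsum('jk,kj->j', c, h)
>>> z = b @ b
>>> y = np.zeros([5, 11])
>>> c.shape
(2, 2)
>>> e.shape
(13, 31, 11)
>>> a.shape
(11, 7)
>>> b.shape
(7, 7)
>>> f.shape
(11,)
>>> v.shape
(11, 11)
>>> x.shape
(7, 11, 7)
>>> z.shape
(7, 7)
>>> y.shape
(5, 11)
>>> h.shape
(2, 2)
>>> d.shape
(2,)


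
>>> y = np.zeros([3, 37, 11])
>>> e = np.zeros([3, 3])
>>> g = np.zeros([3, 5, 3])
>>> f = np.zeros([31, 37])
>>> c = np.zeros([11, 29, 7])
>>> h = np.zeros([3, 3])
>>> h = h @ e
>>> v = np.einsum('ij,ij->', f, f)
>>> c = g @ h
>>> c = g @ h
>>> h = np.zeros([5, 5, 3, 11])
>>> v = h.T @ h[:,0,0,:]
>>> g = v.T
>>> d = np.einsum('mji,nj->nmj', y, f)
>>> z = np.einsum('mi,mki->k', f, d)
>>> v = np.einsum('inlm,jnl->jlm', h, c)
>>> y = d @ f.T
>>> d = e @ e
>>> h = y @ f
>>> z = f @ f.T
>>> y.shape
(31, 3, 31)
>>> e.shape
(3, 3)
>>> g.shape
(11, 5, 3, 11)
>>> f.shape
(31, 37)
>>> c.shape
(3, 5, 3)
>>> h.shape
(31, 3, 37)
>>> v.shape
(3, 3, 11)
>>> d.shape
(3, 3)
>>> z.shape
(31, 31)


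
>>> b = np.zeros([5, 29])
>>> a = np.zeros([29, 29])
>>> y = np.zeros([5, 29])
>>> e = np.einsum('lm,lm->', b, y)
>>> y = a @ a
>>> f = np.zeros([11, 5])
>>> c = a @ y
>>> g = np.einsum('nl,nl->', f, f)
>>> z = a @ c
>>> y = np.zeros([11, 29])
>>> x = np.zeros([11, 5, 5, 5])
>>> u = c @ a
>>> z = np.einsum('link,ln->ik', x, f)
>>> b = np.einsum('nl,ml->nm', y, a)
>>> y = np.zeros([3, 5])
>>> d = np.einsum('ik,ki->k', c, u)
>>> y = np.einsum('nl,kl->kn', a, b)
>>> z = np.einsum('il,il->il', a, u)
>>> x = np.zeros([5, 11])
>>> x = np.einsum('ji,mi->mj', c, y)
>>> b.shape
(11, 29)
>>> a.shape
(29, 29)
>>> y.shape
(11, 29)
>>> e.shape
()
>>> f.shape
(11, 5)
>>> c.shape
(29, 29)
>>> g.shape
()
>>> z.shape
(29, 29)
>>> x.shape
(11, 29)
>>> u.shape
(29, 29)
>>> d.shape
(29,)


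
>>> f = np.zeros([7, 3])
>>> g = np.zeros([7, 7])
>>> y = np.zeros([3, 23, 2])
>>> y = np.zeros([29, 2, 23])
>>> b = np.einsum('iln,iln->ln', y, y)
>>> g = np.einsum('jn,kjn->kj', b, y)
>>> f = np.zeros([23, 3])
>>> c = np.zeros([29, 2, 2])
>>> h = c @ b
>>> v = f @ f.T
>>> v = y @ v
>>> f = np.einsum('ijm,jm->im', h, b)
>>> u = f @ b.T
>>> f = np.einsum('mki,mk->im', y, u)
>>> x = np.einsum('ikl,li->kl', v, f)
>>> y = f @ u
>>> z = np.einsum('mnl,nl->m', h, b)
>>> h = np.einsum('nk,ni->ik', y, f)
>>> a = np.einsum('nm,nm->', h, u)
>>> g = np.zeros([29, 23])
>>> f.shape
(23, 29)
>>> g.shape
(29, 23)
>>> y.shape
(23, 2)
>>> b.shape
(2, 23)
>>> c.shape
(29, 2, 2)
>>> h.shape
(29, 2)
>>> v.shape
(29, 2, 23)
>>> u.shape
(29, 2)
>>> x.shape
(2, 23)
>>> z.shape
(29,)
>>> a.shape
()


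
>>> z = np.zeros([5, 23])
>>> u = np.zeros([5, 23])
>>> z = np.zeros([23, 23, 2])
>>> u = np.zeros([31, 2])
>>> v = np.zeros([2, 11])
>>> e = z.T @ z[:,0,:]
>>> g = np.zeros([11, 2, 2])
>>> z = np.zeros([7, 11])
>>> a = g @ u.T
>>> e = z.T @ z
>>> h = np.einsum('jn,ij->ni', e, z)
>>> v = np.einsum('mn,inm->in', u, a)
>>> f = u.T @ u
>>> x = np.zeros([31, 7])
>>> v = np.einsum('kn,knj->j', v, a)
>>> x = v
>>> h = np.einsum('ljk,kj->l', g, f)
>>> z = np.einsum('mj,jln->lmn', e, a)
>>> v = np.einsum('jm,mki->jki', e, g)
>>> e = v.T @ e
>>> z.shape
(2, 11, 31)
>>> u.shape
(31, 2)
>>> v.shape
(11, 2, 2)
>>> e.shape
(2, 2, 11)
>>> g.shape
(11, 2, 2)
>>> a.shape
(11, 2, 31)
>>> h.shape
(11,)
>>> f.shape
(2, 2)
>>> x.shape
(31,)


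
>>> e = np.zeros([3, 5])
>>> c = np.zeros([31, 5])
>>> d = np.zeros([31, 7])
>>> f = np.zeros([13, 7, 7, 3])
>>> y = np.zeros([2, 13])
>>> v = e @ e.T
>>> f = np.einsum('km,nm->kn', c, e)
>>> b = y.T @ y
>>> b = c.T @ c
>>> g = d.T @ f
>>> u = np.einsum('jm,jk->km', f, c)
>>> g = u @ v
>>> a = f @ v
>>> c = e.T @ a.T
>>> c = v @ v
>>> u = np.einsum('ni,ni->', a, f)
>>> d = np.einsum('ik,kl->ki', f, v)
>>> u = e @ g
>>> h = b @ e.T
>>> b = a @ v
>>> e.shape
(3, 5)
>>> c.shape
(3, 3)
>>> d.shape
(3, 31)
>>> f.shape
(31, 3)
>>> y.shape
(2, 13)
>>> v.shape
(3, 3)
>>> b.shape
(31, 3)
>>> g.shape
(5, 3)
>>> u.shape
(3, 3)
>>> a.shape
(31, 3)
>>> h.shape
(5, 3)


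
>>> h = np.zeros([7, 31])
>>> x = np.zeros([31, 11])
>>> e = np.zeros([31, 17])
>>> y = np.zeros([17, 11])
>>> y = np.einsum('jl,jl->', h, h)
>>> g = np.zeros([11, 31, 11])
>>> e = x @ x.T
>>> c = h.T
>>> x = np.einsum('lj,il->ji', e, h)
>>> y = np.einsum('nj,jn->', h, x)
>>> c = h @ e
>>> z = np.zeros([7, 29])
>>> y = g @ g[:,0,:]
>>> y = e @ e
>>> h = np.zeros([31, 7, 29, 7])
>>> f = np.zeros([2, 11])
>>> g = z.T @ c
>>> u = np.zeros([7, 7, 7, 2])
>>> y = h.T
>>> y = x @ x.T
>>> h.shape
(31, 7, 29, 7)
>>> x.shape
(31, 7)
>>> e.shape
(31, 31)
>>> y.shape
(31, 31)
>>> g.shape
(29, 31)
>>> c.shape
(7, 31)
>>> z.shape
(7, 29)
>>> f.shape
(2, 11)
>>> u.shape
(7, 7, 7, 2)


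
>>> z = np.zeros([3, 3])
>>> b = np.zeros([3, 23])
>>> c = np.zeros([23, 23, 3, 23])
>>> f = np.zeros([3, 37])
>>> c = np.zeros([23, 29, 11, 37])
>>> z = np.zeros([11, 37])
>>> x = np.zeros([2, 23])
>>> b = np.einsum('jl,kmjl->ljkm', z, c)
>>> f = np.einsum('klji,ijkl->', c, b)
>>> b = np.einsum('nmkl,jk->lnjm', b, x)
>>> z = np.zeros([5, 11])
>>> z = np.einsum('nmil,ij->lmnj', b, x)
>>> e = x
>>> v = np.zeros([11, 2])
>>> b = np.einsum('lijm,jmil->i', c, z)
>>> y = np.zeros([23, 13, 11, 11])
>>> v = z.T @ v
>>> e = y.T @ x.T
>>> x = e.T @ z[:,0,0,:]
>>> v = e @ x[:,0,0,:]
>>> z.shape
(11, 37, 29, 23)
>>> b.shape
(29,)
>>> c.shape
(23, 29, 11, 37)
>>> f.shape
()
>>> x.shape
(2, 13, 11, 23)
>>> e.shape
(11, 11, 13, 2)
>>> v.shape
(11, 11, 13, 23)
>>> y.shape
(23, 13, 11, 11)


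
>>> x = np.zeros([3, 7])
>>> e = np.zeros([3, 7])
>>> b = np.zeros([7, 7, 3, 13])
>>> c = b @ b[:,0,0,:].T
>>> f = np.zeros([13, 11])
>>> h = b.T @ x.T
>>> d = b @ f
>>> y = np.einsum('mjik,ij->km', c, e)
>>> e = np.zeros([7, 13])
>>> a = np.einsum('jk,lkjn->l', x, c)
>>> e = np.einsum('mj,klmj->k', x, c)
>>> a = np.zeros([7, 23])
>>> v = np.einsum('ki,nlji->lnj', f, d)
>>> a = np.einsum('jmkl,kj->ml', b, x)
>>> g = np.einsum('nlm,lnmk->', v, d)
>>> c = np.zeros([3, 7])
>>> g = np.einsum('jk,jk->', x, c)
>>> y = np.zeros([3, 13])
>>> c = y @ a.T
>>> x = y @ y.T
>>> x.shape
(3, 3)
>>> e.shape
(7,)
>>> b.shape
(7, 7, 3, 13)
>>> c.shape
(3, 7)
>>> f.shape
(13, 11)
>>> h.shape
(13, 3, 7, 3)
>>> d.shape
(7, 7, 3, 11)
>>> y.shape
(3, 13)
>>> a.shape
(7, 13)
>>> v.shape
(7, 7, 3)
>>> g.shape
()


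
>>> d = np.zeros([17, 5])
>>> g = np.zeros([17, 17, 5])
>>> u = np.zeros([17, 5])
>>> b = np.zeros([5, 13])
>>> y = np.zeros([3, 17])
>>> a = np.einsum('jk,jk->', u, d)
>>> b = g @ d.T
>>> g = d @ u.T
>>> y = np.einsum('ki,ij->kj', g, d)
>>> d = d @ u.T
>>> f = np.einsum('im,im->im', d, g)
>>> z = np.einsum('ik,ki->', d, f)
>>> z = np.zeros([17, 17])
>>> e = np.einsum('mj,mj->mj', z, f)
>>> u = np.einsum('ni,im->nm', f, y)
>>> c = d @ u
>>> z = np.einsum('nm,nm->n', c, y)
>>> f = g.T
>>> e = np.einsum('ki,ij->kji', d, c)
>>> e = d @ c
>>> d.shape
(17, 17)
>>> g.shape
(17, 17)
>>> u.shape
(17, 5)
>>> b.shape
(17, 17, 17)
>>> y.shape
(17, 5)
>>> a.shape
()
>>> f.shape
(17, 17)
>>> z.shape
(17,)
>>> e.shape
(17, 5)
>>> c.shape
(17, 5)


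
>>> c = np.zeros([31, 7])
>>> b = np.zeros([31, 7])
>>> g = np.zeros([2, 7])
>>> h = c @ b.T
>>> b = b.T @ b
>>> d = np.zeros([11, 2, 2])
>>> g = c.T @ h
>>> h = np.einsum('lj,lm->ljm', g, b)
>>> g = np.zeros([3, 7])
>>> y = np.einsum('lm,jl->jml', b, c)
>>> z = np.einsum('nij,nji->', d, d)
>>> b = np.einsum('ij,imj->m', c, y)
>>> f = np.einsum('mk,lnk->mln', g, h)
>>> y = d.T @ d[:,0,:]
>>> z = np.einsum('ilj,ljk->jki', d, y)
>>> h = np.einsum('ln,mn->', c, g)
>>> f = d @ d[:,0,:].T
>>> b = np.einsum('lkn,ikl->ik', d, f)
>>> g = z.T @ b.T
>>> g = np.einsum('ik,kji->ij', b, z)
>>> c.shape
(31, 7)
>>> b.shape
(11, 2)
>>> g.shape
(11, 2)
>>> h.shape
()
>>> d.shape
(11, 2, 2)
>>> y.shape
(2, 2, 2)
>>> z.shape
(2, 2, 11)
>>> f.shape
(11, 2, 11)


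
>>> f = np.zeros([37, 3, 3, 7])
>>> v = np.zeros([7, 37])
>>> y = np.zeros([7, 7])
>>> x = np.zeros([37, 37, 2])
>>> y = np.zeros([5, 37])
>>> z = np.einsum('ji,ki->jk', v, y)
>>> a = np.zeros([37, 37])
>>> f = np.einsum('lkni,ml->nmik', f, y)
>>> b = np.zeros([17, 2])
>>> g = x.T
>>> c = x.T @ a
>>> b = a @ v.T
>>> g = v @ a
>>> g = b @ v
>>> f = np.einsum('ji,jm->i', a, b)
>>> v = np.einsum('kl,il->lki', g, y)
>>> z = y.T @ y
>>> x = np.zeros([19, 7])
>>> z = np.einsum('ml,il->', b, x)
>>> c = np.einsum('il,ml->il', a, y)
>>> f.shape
(37,)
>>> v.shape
(37, 37, 5)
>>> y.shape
(5, 37)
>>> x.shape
(19, 7)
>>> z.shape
()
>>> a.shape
(37, 37)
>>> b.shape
(37, 7)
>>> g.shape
(37, 37)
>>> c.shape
(37, 37)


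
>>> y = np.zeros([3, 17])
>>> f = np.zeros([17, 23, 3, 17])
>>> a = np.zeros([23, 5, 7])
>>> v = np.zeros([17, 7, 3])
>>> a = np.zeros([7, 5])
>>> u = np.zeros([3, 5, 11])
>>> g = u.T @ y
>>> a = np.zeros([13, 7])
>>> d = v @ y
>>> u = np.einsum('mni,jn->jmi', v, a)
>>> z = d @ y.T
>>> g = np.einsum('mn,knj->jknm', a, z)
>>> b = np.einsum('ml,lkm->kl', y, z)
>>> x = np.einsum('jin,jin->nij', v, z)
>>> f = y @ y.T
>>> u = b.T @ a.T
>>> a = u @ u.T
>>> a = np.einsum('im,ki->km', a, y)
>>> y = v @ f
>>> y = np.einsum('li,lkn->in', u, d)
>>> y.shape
(13, 17)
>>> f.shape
(3, 3)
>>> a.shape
(3, 17)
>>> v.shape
(17, 7, 3)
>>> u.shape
(17, 13)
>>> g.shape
(3, 17, 7, 13)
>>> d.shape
(17, 7, 17)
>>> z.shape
(17, 7, 3)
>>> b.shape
(7, 17)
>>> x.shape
(3, 7, 17)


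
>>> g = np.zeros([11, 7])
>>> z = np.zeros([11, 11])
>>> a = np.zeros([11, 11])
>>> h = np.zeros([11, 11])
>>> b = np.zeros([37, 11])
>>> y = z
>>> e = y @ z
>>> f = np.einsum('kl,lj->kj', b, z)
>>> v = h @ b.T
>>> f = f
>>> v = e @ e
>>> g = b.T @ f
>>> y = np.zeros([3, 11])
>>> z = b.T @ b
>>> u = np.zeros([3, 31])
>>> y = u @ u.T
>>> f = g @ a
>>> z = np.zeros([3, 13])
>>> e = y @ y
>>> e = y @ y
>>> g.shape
(11, 11)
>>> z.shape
(3, 13)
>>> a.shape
(11, 11)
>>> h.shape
(11, 11)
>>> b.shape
(37, 11)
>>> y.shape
(3, 3)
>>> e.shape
(3, 3)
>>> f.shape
(11, 11)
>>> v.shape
(11, 11)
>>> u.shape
(3, 31)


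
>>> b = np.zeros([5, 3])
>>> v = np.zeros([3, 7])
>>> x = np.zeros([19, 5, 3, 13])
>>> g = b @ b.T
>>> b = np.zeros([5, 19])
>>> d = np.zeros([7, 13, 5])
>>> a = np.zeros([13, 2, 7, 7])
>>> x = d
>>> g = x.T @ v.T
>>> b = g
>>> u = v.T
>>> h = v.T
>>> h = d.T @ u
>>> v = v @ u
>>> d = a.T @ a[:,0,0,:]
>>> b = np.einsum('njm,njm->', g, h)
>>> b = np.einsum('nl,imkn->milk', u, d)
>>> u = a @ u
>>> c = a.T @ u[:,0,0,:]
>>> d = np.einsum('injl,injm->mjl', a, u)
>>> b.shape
(7, 7, 3, 2)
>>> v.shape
(3, 3)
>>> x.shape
(7, 13, 5)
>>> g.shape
(5, 13, 3)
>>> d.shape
(3, 7, 7)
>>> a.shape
(13, 2, 7, 7)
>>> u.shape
(13, 2, 7, 3)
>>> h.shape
(5, 13, 3)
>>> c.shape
(7, 7, 2, 3)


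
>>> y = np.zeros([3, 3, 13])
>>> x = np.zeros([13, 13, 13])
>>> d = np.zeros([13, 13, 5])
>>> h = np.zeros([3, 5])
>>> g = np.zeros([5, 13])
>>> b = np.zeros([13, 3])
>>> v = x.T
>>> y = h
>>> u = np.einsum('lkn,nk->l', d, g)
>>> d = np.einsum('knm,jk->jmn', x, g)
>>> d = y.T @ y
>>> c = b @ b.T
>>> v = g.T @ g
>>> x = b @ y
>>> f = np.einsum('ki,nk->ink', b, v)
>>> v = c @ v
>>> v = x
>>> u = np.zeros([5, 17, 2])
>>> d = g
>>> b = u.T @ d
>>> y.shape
(3, 5)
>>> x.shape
(13, 5)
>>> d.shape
(5, 13)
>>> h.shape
(3, 5)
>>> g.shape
(5, 13)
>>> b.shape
(2, 17, 13)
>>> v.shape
(13, 5)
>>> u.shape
(5, 17, 2)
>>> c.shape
(13, 13)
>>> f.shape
(3, 13, 13)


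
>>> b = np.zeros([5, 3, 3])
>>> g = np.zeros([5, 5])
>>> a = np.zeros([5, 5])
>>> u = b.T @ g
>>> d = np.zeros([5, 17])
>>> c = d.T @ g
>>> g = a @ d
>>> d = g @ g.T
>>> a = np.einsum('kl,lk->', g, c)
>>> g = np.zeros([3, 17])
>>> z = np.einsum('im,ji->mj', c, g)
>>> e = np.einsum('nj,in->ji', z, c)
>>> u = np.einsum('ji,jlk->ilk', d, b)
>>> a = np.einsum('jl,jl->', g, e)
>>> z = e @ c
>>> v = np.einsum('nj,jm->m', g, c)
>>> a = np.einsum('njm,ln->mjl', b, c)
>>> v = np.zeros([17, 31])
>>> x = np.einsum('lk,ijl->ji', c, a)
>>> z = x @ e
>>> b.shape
(5, 3, 3)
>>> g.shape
(3, 17)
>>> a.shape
(3, 3, 17)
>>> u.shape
(5, 3, 3)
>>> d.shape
(5, 5)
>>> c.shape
(17, 5)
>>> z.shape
(3, 17)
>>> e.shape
(3, 17)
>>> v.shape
(17, 31)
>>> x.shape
(3, 3)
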